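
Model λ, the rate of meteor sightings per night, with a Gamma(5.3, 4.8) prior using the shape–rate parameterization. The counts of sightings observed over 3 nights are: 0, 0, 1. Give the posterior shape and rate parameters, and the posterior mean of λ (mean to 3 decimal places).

The Poisson likelihood adds the total count to the shape and the number of exposure periods to the rate. Here ∑xᵢ = 1 and n = 3, so shape 5.3→6.3 and rate 4.8→7.8.
Posterior mean = shape/rate = 6.3/7.8 = 0.808.

Posterior: Gamma(shape=6.3, rate=7.8); mean ≈ 0.808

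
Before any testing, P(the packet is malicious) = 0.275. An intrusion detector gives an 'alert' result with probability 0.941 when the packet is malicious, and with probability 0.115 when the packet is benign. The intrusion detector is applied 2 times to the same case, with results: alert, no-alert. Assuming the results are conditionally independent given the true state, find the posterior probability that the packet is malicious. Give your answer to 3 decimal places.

Posterior P(H) ≈ 0.171

Let H be the event that the packet is malicious; start with P(H) = 0.275. P('alert'|H) = 0.941, P('alert'|¬H) = 0.115.
Update on result 1 ('alert'): P(H) ← 0.941·0.2750 / (0.941·0.2750 + 0.115·0.7250) = 0.25878/0.34215 = 0.7563.
Update on result 2 ('no-alert'): P(H) ← 0.059·0.7563 / (0.059·0.7563 + 0.885·0.2437) = 0.044623/0.26028 = 0.1714.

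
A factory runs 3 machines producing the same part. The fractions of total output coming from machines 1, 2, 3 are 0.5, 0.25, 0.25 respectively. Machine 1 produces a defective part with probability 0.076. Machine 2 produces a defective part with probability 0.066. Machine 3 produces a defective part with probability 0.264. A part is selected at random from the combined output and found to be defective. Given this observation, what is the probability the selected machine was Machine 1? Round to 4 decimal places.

Tabulate prior·likelihood by source: [1] prior 0.5, lik 0.076, product 0.03800; [2] prior 0.25, lik 0.066, product 0.01650; [3] prior 0.25, lik 0.264, product 0.06600.
Normalizing constant = 0.12050; the posterior for Machine 1 is its product over the sum, 0.03800/0.12050 = 0.3154.

Posterior probability ≈ 0.3154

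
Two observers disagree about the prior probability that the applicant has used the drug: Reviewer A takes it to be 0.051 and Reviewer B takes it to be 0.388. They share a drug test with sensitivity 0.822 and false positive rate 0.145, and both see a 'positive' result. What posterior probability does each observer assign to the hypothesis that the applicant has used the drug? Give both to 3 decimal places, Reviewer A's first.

Reviewer A: 0.234; Reviewer B: 0.782

P('+'|H) = 0.822, P('+'|¬H) = 0.145.
Reviewer A: numerator 0.822·0.051 = 0.041922; evidence = 0.041922+0.145·0.949 = 0.17953; posterior = 0.234.
Reviewer B: numerator 0.822·0.388 = 0.31894; evidence = 0.31894+0.145·0.612 = 0.40768; posterior = 0.782.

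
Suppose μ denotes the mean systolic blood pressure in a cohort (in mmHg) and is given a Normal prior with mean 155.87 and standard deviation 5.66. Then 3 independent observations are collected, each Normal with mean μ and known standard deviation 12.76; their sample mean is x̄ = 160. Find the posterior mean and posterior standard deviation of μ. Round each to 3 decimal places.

Posterior mean ≈ 157.403; posterior SD ≈ 4.488

Prior precision 1/τ₀² = 1/5.66² = 0.0312153; data precision n/σ² = 3/12.76² = 0.0184255.
Posterior precision = 0.0312153 + 0.0184255 = 0.0496408, giving posterior SD = 1/√0.0496408 = 4.488.
Posterior mean = (0.0312153·155.87 + 0.0184255·160) / 0.0496408 = 157.403.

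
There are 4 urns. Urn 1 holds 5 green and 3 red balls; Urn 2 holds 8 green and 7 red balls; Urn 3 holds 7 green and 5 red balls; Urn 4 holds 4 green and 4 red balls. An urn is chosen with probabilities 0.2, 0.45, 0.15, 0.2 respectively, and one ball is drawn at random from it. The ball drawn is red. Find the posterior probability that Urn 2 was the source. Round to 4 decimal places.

Tabulate prior·likelihood by source: [1] prior 0.2, lik 0.375, product 0.07500; [2] prior 0.45, lik 0.4667, product 0.2100; [3] prior 0.15, lik 0.4167, product 0.06250; [4] prior 0.2, lik 0.5, product 0.1000.
Normalizing constant = 0.44750; the posterior for Urn 2 is its product over the sum, 0.2100/0.44750 = 0.4693.

Posterior probability ≈ 0.4693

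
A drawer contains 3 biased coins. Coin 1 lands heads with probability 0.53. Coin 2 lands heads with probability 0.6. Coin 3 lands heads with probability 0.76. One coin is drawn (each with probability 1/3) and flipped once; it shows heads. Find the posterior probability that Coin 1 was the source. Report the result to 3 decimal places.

P(heads|C1) = 0.53; P(heads|C2) = 0.6; P(heads|C3) = 0.76.
Prior × likelihood for each source: 0.333333·0.53=0.1767, 0.333333·0.6=0.2000, 0.333333·0.76=0.2533. Summing gives P(heads) = 0.63000.
P(Coin 1 | heads) = 0.1767 / 0.63000 = 0.280.

Posterior probability ≈ 0.280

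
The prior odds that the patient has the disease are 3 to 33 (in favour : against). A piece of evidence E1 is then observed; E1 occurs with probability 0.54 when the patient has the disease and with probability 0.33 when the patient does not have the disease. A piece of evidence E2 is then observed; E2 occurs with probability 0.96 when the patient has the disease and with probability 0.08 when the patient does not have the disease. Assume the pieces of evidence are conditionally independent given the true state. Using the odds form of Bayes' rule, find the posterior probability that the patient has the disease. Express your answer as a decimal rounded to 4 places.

Posterior probability ≈ 0.6409

Prior odds = 3/33 = 0.090909. In log-odds, ln(0.090909) = -2.3979.
Add log likelihood ratios: ln(1.6364) + ln(12.000) = 2.9774.
Posterior log-odds = 0.57949, so posterior odds = exp(0.57949) = 1.7851. Converting, P(H|E) = 1.7851/2.7851 = 0.6409.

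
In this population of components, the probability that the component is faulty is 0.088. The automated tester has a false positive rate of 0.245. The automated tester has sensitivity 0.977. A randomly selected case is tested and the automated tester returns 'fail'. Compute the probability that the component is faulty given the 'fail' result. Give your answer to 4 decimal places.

Let H be the event that the component is faulty. P(H) = 0.088, so P(¬H) = 0.912. With E the 'fail' result, P(E|H) = 0.977 and P(E|¬H) = 0.245.
P(E) = 0.977·0.088 + 0.245·0.912 = 0.085976 + 0.22344 = 0.30942.
By Bayes' theorem, P(H|E) = 0.085976 / 0.30942 = 0.2779.

P(H | E) ≈ 0.2779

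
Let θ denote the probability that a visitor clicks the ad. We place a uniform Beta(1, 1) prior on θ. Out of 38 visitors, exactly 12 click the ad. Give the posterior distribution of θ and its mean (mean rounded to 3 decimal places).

Observing 12 successes and 26 failures updates Beta(1, 1) by adding the success and failure counts to the two shape parameters: α = 1+12 = 13, β = 1+26 = 27.
Posterior mean = α/(α+β) = 13/40 = 0.325.

Posterior: Beta(13, 27); mean ≈ 0.325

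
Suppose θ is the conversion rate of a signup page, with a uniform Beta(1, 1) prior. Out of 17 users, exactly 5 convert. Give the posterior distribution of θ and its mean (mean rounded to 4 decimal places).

Posterior: Beta(6, 13); mean ≈ 0.3158

The binomial likelihood is conjugate to the Beta prior: with 5 successes and 12 failures, the posterior is Beta(1+5, 1+12) = Beta(6, 13).
Posterior mean = α/(α+β) = 6/19 = 0.3158.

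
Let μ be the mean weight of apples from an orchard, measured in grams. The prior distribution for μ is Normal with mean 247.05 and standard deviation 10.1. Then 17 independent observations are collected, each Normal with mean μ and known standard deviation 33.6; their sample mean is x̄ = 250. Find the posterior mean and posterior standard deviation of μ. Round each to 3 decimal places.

Prior precision 1/τ₀² = 1/10.1² = 0.00980296; data precision n/σ² = 17/33.6² = 0.0150581.
Posterior precision = 0.00980296 + 0.0150581 = 0.0248611, giving posterior SD = 1/√0.0248611 = 6.342.
Posterior mean = (0.00980296·247.05 + 0.0150581·250) / 0.0248611 = 248.837.

Posterior mean ≈ 248.837; posterior SD ≈ 6.342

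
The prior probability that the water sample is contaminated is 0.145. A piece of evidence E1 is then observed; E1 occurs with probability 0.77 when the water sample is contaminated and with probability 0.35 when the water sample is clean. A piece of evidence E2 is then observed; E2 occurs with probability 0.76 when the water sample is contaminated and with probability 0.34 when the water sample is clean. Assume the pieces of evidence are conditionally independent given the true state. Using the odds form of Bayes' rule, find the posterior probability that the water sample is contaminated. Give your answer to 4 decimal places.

Prior odds = 0.145/(1−0.145) = 0.16959.
Likelihood ratio for E1 = 0.77/0.35 = 2.2000.
Likelihood ratio for E2 = 0.76/0.34 = 2.2353.
Posterior odds = prior odds × LR₁ × LR₂ = 0.83399.
Posterior probability = odds/(1+odds) = 0.83399/1.8340 = 0.4547.

Posterior probability ≈ 0.4547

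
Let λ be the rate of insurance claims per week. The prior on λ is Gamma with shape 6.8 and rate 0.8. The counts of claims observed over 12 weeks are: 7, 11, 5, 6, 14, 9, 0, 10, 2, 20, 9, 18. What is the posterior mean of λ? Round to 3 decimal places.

Total count ∑xᵢ = 111 over n = 12 weeks.
Gamma is conjugate to the Poisson likelihood: posterior is Gamma(shape = 6.8+111 = 117.8, rate = 0.8+12 = 12.8).
E[λ | data] = 117.8/12.8 = 9.203.

Posterior mean ≈ 9.203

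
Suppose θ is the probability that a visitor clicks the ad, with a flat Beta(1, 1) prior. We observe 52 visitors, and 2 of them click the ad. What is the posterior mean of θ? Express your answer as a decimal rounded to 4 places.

Posterior mean ≈ 0.0556

Observing 2 successes and 50 failures updates Beta(1, 1) by adding the success and failure counts to the two shape parameters: α = 1+2 = 3, β = 1+50 = 51.
Posterior mean = α/(α+β) = 3/54 = 0.0556.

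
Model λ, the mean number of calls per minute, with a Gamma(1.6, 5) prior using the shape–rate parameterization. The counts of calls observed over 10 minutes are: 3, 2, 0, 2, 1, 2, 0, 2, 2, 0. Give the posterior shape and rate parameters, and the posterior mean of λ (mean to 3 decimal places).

The Poisson likelihood adds the total count to the shape and the number of exposure periods to the rate. Here ∑xᵢ = 14 and n = 10, so shape 1.6→15.6 and rate 5→15.
E[λ | data] = 15.6/15 = 1.040.

Posterior: Gamma(shape=15.6, rate=15); mean ≈ 1.040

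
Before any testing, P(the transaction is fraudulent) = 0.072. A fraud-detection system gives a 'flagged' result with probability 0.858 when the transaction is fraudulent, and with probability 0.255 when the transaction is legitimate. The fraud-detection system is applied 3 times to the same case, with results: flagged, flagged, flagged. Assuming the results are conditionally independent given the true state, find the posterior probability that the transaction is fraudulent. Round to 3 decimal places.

Let H be the event that the transaction is fraudulent; start with P(H) = 0.072. P('flagged'|H) = 0.858, P('flagged'|¬H) = 0.255.
Update on result 1 ('flagged'): P(H) ← 0.858·0.0720 / (0.858·0.0720 + 0.255·0.9280) = 0.061776/0.29842 = 0.2070.
Update on result 2 ('flagged'): P(H) ← 0.858·0.2070 / (0.858·0.2070 + 0.255·0.7930) = 0.17762/0.37983 = 0.4676.
Update on result 3 ('flagged'): P(H) ← 0.858·0.4676 / (0.858·0.4676 + 0.255·0.5324) = 0.40122/0.53698 = 0.7472.

Posterior P(H) ≈ 0.747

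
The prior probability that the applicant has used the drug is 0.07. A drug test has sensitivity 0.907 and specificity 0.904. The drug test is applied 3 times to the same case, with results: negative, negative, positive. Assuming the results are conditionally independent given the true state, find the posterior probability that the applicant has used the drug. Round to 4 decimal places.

Posterior P(H) ≈ 0.0075

With H the event that the applicant has used the drug, the joint likelihood of the observed sequence is P(data|H) = 0.093·0.093·0.907 = 0.0078446 and P(data|¬H) = 0.904·0.904·0.096 = 0.078453.
Bayes: P(H|data) = 0.07·0.0078446 / (0.07·0.0078446 + 0.93·0.078453) = 0.00054913/0.073510 = 0.0075.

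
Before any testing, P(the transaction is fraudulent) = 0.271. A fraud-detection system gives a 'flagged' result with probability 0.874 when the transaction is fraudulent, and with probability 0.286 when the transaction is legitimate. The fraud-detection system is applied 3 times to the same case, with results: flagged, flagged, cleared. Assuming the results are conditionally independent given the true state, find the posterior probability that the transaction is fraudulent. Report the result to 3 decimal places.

Posterior P(H) ≈ 0.380

With H the event that the transaction is fraudulent, the joint likelihood of the observed sequence is P(data|H) = 0.874·0.874·0.126 = 0.096248 and P(data|¬H) = 0.286·0.286·0.714 = 0.058402.
Bayes: P(H|data) = 0.271·0.096248 / (0.271·0.096248 + 0.729·0.058402) = 0.026083/0.068659 = 0.3799.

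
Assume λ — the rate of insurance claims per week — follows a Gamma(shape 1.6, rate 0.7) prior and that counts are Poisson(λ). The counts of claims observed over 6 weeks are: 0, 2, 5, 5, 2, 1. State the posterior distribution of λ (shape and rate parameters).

Total count ∑xᵢ = 15 over n = 6 weeks.
Gamma is conjugate to the Poisson likelihood: posterior is Gamma(shape = 1.6+15 = 16.6, rate = 0.7+6 = 6.7).

Posterior: Gamma(shape=16.6, rate=6.7)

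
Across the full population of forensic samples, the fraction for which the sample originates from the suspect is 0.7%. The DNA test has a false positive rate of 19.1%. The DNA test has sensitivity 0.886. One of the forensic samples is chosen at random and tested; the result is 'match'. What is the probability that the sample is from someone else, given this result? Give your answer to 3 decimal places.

P(¬H | E) ≈ 0.968

Write H for 'the sample originates from the suspect'. Prior odds H:¬H = 0.007/0.993 = 0.0070493. For the 'match' outcome, the likelihood ratio is 0.886/0.191 = 4.6387.
Posterior odds = 0.0070493 × 4.6387 = 0.032700, so P(H|E) = 0.032700/(1+0.032700) = 0.032. Then P(¬H|E) = 1 − 0.032 = 0.968.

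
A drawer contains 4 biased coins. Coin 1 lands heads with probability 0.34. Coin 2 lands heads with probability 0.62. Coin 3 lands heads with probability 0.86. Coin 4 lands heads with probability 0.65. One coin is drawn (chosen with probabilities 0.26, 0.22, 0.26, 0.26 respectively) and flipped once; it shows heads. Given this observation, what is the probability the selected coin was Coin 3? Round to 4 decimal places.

P(heads|C1) = 0.34; P(heads|C2) = 0.62; P(heads|C3) = 0.86; P(heads|C4) = 0.65.
Prior × likelihood for each source: 0.26·0.34=0.08840, 0.22·0.62=0.1364, 0.26·0.86=0.2236, 0.26·0.65=0.1690. Summing gives P(heads) = 0.61740.
P(Coin 3 | heads) = 0.2236 / 0.61740 = 0.3622.

Posterior probability ≈ 0.3622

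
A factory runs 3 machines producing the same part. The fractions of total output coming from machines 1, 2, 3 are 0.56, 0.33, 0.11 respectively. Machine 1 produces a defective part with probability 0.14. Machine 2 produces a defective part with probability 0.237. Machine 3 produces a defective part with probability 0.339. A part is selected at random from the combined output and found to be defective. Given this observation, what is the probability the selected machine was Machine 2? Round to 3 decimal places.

P(defective|M1) = 0.14; P(defective|M2) = 0.237; P(defective|M3) = 0.339.
Prior × likelihood for each source: 0.56·0.14=0.07840, 0.33·0.237=0.07821, 0.11·0.339=0.03729. Summing gives P(defective) = 0.19390.
P(Machine 2 | defective) = 0.07821 / 0.19390 = 0.403.

Posterior probability ≈ 0.403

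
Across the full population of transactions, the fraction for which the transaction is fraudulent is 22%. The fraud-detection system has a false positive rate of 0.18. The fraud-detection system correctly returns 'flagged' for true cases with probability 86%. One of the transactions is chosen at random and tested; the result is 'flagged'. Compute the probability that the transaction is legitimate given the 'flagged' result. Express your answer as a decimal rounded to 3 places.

P(¬H | E) ≈ 0.426

Write H for 'the transaction is fraudulent'. Prior odds H:¬H = 0.22/0.78 = 0.28205. For the 'flagged' outcome, the likelihood ratio is 0.86/0.18 = 4.7778.
Posterior odds = 0.28205 × 4.7778 = 1.3476, so P(H|E) = 1.3476/(1+1.3476) = 0.574. Then P(¬H|E) = 1 − 0.574 = 0.426.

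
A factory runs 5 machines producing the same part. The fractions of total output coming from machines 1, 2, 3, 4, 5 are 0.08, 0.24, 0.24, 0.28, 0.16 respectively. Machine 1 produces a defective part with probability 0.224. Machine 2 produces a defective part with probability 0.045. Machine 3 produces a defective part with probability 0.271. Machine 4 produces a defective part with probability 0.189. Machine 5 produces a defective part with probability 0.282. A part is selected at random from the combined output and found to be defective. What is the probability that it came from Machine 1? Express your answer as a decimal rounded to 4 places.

Posterior probability ≈ 0.0934

P(defective|M1) = 0.224; P(defective|M2) = 0.045; P(defective|M3) = 0.271; P(defective|M4) = 0.189; P(defective|M5) = 0.282.
Prior × likelihood for each source: 0.08·0.224=0.01792, 0.24·0.045=0.01080, 0.24·0.271=0.06504, 0.28·0.189=0.05292, 0.16·0.282=0.04512. Summing gives P(defective) = 0.19180.
P(Machine 1 | defective) = 0.01792 / 0.19180 = 0.0934.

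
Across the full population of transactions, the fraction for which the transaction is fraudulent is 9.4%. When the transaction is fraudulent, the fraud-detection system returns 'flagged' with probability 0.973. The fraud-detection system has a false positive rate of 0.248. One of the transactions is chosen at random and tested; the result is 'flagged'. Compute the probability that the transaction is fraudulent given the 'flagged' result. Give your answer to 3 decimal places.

P(H | E) ≈ 0.289

Write H for 'the transaction is fraudulent'. Prior odds H:¬H = 0.094/0.906 = 0.10375. For the 'flagged' outcome, the likelihood ratio is 0.973/0.248 = 3.9234.
Posterior odds = 0.10375 × 3.9234 = 0.40706, so P(H|E) = 0.40706/(1+0.40706) = 0.289.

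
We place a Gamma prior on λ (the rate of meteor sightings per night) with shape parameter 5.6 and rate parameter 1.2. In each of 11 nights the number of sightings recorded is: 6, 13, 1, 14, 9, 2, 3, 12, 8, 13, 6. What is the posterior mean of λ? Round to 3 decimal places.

The Poisson likelihood adds the total count to the shape and the number of exposure periods to the rate. Here ∑xᵢ = 87 and n = 11, so shape 5.6→92.6 and rate 1.2→12.2.
E[λ | data] = 92.6/12.2 = 7.590.

Posterior mean ≈ 7.590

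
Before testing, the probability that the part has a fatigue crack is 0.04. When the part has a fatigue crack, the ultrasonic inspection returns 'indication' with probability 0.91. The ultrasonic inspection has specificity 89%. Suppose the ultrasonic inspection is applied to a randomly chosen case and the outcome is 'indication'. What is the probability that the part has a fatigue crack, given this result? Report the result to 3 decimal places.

P(H | E) ≈ 0.256

Write H for 'the part has a fatigue crack'. Prior odds H:¬H = 0.04/0.96 = 0.041667. For the 'indication' outcome, the likelihood ratio is 0.91/0.11 = 8.2727.
Posterior odds = 0.041667 × 8.2727 = 0.34470, so P(H|E) = 0.34470/(1+0.34470) = 0.256.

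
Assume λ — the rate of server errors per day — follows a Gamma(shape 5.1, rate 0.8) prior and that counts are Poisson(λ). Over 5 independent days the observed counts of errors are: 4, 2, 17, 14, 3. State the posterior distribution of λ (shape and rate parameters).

Total count ∑xᵢ = 40 over n = 5 days.
Gamma is conjugate to the Poisson likelihood: posterior is Gamma(shape = 5.1+40 = 45.1, rate = 0.8+5 = 5.8).

Posterior: Gamma(shape=45.1, rate=5.8)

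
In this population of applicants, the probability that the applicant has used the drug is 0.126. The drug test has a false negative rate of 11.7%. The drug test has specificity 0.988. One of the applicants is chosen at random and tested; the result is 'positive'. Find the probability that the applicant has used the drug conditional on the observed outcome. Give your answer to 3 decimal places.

Write H for 'the applicant has used the drug'. Prior odds H:¬H = 0.126/0.874 = 0.14416. For the 'positive' outcome, the likelihood ratio is 0.883/0.012 = 73.583.
Posterior odds = 0.14416 × 73.583 = 10.608, so P(H|E) = 10.608/(1+10.608) = 0.914.

P(H | E) ≈ 0.914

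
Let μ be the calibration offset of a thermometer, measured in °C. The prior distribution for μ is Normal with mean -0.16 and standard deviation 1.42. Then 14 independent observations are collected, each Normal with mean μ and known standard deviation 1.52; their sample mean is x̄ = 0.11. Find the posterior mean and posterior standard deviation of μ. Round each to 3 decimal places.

With known σ, the Normal prior is conjugate. Weight on the data is w = (n/σ²)/(n/σ² + 1/τ₀²) = 6.05956/(6.05956+0.495933) = 0.92435.
Posterior mean = w·x̄ + (1−w)·μ₀ = 0.92435·0.11 + 0.075652·-0.16 = 0.090. Posterior variance = 1/(6.05956+0.495933) = 0.152544, so SD = 0.391.

Posterior mean ≈ 0.090; posterior SD ≈ 0.391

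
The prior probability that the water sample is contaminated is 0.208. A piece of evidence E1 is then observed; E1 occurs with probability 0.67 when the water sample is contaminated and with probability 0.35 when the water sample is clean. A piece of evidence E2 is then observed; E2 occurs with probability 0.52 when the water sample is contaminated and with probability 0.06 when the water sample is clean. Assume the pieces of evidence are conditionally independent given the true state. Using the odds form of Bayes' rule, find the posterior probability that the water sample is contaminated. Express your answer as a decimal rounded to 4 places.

Prior odds = 0.208/(1−0.208) = 0.26263. In log-odds, ln(0.26263) = -1.3370.
Add log likelihood ratios: ln(1.9143) + ln(8.6667) = 2.8088.
Posterior log-odds = 1.4718, so posterior odds = exp(1.4718) = 4.3571. Converting, P(H|E) = 4.3571/5.3571 = 0.8133.

Posterior probability ≈ 0.8133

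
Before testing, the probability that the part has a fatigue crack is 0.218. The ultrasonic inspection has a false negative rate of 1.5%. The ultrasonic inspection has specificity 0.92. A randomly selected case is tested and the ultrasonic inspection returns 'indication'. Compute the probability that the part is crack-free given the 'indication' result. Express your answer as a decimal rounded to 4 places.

P(¬H | E) ≈ 0.2256

Write H for 'the part has a fatigue crack'. Prior odds H:¬H = 0.218/0.782 = 0.27877. For the 'indication' outcome, the likelihood ratio is 0.985/0.08 = 12.312.
Posterior odds = 0.27877 × 12.312 = 3.4324, so P(H|E) = 3.4324/(1+3.4324) = 0.7744. Then P(¬H|E) = 1 − 0.7744 = 0.2256.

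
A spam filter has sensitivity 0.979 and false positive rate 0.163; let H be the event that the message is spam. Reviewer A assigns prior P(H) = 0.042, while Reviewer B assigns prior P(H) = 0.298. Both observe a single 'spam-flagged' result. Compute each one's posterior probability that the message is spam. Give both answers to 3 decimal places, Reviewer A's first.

Reviewer A: 0.208; Reviewer B: 0.718

The likelihood ratio for a 'spam-flagged' result is 0.979/0.163 = 6.0061.
Reviewer A: prior odds 0.042/0.958 = 0.043841; posterior odds 0.26332; posterior probability 0.208.
Reviewer B: prior odds 0.298/0.702 = 0.42450; posterior odds 2.5496; posterior probability 0.718.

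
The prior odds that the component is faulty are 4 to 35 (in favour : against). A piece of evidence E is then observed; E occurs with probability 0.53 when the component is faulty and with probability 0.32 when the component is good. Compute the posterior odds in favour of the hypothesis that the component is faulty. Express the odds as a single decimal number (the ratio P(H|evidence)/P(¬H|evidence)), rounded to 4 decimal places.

Prior odds = 4/35 = 0.11429.
Likelihood ratio for E = 0.53/0.32 = 1.6562.
Posterior odds = prior odds × LR = 0.18929.

Posterior odds ≈ 0.1893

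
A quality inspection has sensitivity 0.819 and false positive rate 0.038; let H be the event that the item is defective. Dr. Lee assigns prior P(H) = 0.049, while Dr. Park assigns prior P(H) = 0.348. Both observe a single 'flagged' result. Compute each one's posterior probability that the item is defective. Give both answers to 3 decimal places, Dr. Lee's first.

P('+'|H) = 0.819, P('+'|¬H) = 0.038.
Dr. Lee: numerator 0.819·0.049 = 0.040131; evidence = 0.040131+0.038·0.951 = 0.076269; posterior = 0.526.
Dr. Park: numerator 0.819·0.348 = 0.28501; evidence = 0.28501+0.038·0.652 = 0.30979; posterior = 0.920.

Dr. Lee: 0.526; Dr. Park: 0.920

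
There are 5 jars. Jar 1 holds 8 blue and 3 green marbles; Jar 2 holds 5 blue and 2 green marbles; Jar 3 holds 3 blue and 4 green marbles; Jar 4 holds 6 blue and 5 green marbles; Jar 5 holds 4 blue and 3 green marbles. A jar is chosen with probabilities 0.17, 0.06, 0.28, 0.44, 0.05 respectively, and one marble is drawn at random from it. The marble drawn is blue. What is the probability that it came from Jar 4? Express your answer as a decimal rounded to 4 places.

P(blue|Jar 1) = 0.7273; P(blue|Jar 2) = 0.7143; P(blue|Jar 3) = 0.4286; P(blue|Jar 4) = 0.5455; P(blue|Jar 5) = 0.5714.
Prior × likelihood for each source: 0.17·0.7273=0.1236, 0.06·0.7143=0.04286, 0.28·0.4286=0.1200, 0.44·0.5455=0.2400, 0.05·0.5714=0.02857. Summing gives P(blue) = 0.55506.
P(Jar 4 | blue) = 0.2400 / 0.55506 = 0.4324.

Posterior probability ≈ 0.4324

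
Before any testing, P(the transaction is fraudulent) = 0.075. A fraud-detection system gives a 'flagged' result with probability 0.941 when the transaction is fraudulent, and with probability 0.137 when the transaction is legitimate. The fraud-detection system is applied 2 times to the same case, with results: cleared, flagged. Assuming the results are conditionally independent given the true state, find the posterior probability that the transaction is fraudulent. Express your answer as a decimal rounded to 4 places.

With H the event that the transaction is fraudulent, the joint likelihood of the observed sequence is P(data|H) = 0.059·0.941 = 0.055519 and P(data|¬H) = 0.863·0.137 = 0.11823.
Bayes: P(H|data) = 0.075·0.055519 / (0.075·0.055519 + 0.925·0.11823) = 0.0041639/0.11353 = 0.0367.

Posterior P(H) ≈ 0.0367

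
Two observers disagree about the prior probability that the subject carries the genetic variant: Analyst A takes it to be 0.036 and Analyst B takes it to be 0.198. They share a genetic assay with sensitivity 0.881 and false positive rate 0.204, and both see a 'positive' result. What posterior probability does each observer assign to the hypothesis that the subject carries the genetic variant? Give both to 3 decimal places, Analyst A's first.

P('+'|H) = 0.881, P('+'|¬H) = 0.204.
Analyst A: numerator 0.881·0.036 = 0.031716; evidence = 0.031716+0.204·0.964 = 0.22837; posterior = 0.139.
Analyst B: numerator 0.881·0.198 = 0.17444; evidence = 0.17444+0.204·0.802 = 0.33805; posterior = 0.516.

Analyst A: 0.139; Analyst B: 0.516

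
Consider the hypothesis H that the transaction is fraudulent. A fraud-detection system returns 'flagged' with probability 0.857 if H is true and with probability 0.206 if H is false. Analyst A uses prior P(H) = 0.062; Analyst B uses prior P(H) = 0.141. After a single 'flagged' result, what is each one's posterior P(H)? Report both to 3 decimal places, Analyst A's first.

Analyst A: 0.216; Analyst B: 0.406

P('+'|H) = 0.857, P('+'|¬H) = 0.206.
Analyst A: numerator 0.857·0.062 = 0.053134; evidence = 0.053134+0.206·0.938 = 0.24636; posterior = 0.216.
Analyst B: numerator 0.857·0.141 = 0.12084; evidence = 0.12084+0.206·0.859 = 0.29779; posterior = 0.406.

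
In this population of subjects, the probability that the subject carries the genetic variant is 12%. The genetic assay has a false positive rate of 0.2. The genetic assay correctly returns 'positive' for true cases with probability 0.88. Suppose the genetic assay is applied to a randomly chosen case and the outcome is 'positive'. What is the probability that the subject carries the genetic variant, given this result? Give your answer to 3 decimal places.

Write H for 'the subject carries the genetic variant'. Prior odds H:¬H = 0.12/0.88 = 0.13636. For the 'positive' outcome, the likelihood ratio is 0.88/0.2 = 4.4000.
Posterior odds = 0.13636 × 4.4000 = 0.60000, so P(H|E) = 0.60000/(1+0.60000) = 0.375.

P(H | E) ≈ 0.375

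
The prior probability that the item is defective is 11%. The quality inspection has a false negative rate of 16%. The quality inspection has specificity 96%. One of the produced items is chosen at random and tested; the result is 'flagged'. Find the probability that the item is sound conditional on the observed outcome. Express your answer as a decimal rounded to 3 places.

P(¬H | E) ≈ 0.278

Write H for 'the item is defective'. Prior odds H:¬H = 0.11/0.89 = 0.12360. For the 'flagged' outcome, the likelihood ratio is 0.84/0.04 = 21.000.
Posterior odds = 0.12360 × 21.000 = 2.5955, so P(H|E) = 2.5955/(1+2.5955) = 0.722. Then P(¬H|E) = 1 − 0.722 = 0.278.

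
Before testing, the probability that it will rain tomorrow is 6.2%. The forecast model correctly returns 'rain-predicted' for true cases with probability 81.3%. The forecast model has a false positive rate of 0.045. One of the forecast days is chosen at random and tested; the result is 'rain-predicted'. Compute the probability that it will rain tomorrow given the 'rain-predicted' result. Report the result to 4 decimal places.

Let H be the event that it will rain tomorrow. P(H) = 0.062, so P(¬H) = 0.938. With E the 'rain-predicted' result, P(E|H) = 0.813 and P(E|¬H) = 0.045.
P(E) = 0.813·0.062 + 0.045·0.938 = 0.050406 + 0.042210 = 0.092616.
By Bayes' theorem, P(H|E) = 0.050406 / 0.092616 = 0.5442.

P(H | E) ≈ 0.5442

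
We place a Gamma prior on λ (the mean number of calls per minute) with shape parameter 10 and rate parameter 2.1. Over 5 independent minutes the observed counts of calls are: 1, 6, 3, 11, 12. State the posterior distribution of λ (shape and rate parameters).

Posterior: Gamma(shape=43, rate=7.1)

The Poisson likelihood adds the total count to the shape and the number of exposure periods to the rate. Here ∑xᵢ = 33 and n = 5, so shape 10→43 and rate 2.1→7.1.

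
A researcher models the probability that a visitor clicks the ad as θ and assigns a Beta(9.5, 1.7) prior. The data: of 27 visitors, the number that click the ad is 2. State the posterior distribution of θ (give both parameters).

Observing 2 successes and 25 failures updates Beta(9.5, 1.7) by adding the success and failure counts to the two shape parameters: α = 9.5+2 = 11.5, β = 1.7+25 = 26.7.

Posterior: Beta(11.5, 26.7)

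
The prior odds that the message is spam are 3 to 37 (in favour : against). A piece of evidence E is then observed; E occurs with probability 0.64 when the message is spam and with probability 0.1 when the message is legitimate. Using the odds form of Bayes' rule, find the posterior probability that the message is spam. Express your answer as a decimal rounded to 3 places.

Posterior probability ≈ 0.342

Prior odds = 3/37 = 0.081081.
Likelihood ratio for E = 0.64/0.1 = 6.4000.
Posterior odds = prior odds × LR = 0.51892.
Posterior probability = odds/(1+odds) = 0.51892/1.5189 = 0.342.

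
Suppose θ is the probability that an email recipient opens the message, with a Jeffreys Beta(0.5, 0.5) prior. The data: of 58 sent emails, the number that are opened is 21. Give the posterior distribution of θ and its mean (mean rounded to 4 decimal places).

The binomial likelihood is conjugate to the Beta prior: with 21 successes and 37 failures, the posterior is Beta(0.5+21, 0.5+37) = Beta(21.5, 37.5).
E[θ | data] = 21.5/(21.5+37.5) = 0.3644.

Posterior: Beta(21.5, 37.5); mean ≈ 0.3644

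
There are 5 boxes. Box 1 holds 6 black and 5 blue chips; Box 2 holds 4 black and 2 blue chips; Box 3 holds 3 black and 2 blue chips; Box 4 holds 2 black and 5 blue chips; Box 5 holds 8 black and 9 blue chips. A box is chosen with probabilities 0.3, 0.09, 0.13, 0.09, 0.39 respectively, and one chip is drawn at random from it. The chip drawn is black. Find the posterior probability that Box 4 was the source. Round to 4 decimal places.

Posterior probability ≈ 0.0503

Tabulate prior·likelihood by source: [1] prior 0.3, lik 0.5455, product 0.1636; [2] prior 0.09, lik 0.6667, product 0.06000; [3] prior 0.13, lik 0.6, product 0.07800; [4] prior 0.09, lik 0.2857, product 0.02571; [5] prior 0.39, lik 0.4706, product 0.1835.
Normalizing constant = 0.51088; the posterior for Box 4 is its product over the sum, 0.02571/0.51088 = 0.0503.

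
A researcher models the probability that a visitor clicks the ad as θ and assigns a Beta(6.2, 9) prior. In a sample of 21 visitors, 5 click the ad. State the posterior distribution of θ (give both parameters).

Posterior: Beta(11.2, 25)

The binomial likelihood is conjugate to the Beta prior: with 5 successes and 16 failures, the posterior is Beta(6.2+5, 9+16) = Beta(11.2, 25).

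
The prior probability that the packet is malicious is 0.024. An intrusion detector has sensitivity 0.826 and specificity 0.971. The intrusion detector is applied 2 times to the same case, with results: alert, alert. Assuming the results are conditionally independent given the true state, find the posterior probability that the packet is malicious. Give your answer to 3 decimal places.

Posterior P(H) ≈ 0.952

Let H be the event that the packet is malicious; start with P(H) = 0.024. P('alert'|H) = 0.826, P('alert'|¬H) = 0.029.
Update on result 1 ('alert'): P(H) ← 0.826·0.0240 / (0.826·0.0240 + 0.029·0.9760) = 0.019824/0.048128 = 0.4119.
Update on result 2 ('alert'): P(H) ← 0.826·0.4119 / (0.826·0.4119 + 0.029·0.5881) = 0.34023/0.35729 = 0.9523.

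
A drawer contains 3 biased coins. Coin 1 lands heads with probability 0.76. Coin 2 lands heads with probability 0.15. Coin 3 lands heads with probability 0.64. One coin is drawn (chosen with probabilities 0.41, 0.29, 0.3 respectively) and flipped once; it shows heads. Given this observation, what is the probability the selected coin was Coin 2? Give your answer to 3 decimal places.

P(heads|C1) = 0.76; P(heads|C2) = 0.15; P(heads|C3) = 0.64.
Prior × likelihood for each source: 0.41·0.76=0.3116, 0.29·0.15=0.04350, 0.3·0.64=0.1920. Summing gives P(heads) = 0.54710.
P(Coin 2 | heads) = 0.04350 / 0.54710 = 0.080.

Posterior probability ≈ 0.080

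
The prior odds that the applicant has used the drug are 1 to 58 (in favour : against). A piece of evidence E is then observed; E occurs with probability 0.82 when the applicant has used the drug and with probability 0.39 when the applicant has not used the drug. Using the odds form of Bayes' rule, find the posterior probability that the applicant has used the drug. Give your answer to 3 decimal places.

Prior odds = 1/58 = 0.017241.
Likelihood ratio for E = 0.82/0.39 = 2.1026.
Posterior odds = prior odds × LR = 0.036251.
Posterior probability = odds/(1+odds) = 0.036251/1.0363 = 0.035.

Posterior probability ≈ 0.035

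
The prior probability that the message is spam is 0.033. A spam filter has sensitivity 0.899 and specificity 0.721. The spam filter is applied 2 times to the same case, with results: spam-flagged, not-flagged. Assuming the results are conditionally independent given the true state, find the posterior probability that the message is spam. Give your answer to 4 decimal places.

Posterior P(H) ≈ 0.0152

With H the event that the message is spam, the joint likelihood of the observed sequence is P(data|H) = 0.899·0.101 = 0.090799 and P(data|¬H) = 0.279·0.721 = 0.20116.
Bayes: P(H|data) = 0.033·0.090799 / (0.033·0.090799 + 0.967·0.20116) = 0.0029964/0.19752 = 0.0152.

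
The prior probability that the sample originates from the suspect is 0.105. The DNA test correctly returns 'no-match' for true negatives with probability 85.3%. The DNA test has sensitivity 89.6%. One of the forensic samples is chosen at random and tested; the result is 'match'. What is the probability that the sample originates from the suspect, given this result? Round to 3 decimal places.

P(H | E) ≈ 0.417

Write H for 'the sample originates from the suspect'. Prior odds H:¬H = 0.105/0.895 = 0.11732. For the 'match' outcome, the likelihood ratio is 0.896/0.147 = 6.0952.
Posterior odds = 0.11732 × 6.0952 = 0.71508, so P(H|E) = 0.71508/(1+0.71508) = 0.417.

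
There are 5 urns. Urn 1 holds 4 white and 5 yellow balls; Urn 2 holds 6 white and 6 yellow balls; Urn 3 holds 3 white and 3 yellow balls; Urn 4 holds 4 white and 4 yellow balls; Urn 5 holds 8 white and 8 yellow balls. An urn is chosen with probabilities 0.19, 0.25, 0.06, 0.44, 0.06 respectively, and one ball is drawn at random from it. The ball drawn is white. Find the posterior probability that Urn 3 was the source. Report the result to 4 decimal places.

Tabulate prior·likelihood by source: [1] prior 0.19, lik 0.4444, product 0.08444; [2] prior 0.25, lik 0.5, product 0.1250; [3] prior 0.06, lik 0.5, product 0.03000; [4] prior 0.44, lik 0.5, product 0.2200; [5] prior 0.06, lik 0.5, product 0.03000.
Normalizing constant = 0.48944; the posterior for Urn 3 is its product over the sum, 0.03000/0.48944 = 0.0613.

Posterior probability ≈ 0.0613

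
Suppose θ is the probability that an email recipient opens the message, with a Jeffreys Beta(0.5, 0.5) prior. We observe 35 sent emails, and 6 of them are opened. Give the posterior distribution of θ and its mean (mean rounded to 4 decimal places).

Posterior: Beta(6.5, 29.5); mean ≈ 0.1806

The binomial likelihood is conjugate to the Beta prior: with 6 successes and 29 failures, the posterior is Beta(0.5+6, 0.5+29) = Beta(6.5, 29.5).
Posterior mean = α/(α+β) = 6.5/36 = 0.1806.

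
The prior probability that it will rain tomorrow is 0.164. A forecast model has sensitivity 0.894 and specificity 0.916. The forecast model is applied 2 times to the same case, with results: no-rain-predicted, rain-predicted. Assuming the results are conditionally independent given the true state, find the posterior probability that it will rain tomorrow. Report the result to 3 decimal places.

With H the event that it will rain tomorrow, the joint likelihood of the observed sequence is P(data|H) = 0.106·0.894 = 0.094764 and P(data|¬H) = 0.916·0.084 = 0.076944.
Bayes: P(H|data) = 0.164·0.094764 / (0.164·0.094764 + 0.836·0.076944) = 0.015541/0.079866 = 0.1946.

Posterior P(H) ≈ 0.195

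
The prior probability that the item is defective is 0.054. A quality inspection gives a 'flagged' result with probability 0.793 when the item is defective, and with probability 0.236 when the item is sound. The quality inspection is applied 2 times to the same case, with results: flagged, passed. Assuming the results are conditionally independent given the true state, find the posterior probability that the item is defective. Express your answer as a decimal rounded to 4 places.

Let H be the event that the item is defective; start with P(H) = 0.054. P('flagged'|H) = 0.793, P('flagged'|¬H) = 0.236.
Update on result 1 ('flagged'): P(H) ← 0.793·0.0540 / (0.793·0.0540 + 0.236·0.9460) = 0.042822/0.26608 = 0.1609.
Update on result 2 ('passed'): P(H) ← 0.207·0.1609 / (0.207·0.1609 + 0.764·0.8391) = 0.033314/0.67436 = 0.0494.

Posterior P(H) ≈ 0.0494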